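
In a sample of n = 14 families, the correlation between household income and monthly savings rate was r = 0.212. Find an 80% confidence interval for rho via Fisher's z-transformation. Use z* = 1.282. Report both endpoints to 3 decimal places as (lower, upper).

(-0.170, 0.538)

z_r = atanh(0.212) = 0.215265;  SE = 1/√(n−3) = 1/√11 = 0.301511
z-limits: 0.215265 ± 1.282·0.301511 = 0.215265 ± 0.386537 = [-0.171272, 0.601802]
ρ-limits: (tanh -0.171272, tanh 0.601802) = (-0.170, 0.538)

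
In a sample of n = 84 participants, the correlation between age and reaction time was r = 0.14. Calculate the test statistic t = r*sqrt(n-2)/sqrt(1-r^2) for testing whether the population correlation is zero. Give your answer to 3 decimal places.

t = r·√(n−2) / √(1−r²) with r = 0.14, n = 84
  = 0.14·√82 / √(1 − 0.0196)
  = 0.14·9.055385 / 0.990152
  = 1.267754 / 0.990152 = 1.280

1.280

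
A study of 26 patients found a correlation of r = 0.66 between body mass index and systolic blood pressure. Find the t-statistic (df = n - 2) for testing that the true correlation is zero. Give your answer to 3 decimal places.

4.304

t = r·√(n−2) / √(1−r²) with r = 0.66, n = 26
  = 0.66·√24 / √(1 − 0.4356)
  = 0.66·4.898979 / 0.751266
  = 3.233326 / 0.751266 = 4.304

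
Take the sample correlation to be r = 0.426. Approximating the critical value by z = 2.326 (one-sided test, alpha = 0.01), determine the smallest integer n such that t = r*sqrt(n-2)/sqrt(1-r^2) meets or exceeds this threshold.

27

Need r·√(n−2)/√(1−r²) ≥ 2.326
√(n−2) ≥ 2.326·√(1−0.181476) / 0.426 = 2.326·0.904723 / 0.426 = 4.9399
n−2 ≥ 24.4026  ⇒  n ≥ 26.4026
Smallest integer n = 27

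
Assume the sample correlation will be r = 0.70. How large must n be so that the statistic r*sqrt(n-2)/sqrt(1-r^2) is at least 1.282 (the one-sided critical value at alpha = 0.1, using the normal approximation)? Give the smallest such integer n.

4

Need r·√(n−2)/√(1−r²) ≥ 1.282
√(n−2) ≥ 1.282·√(1−0.4900) / 0.70 = 1.282·0.714143 / 0.70 = 1.3079
n−2 ≥ 1.7106  ⇒  n ≥ 3.7106
Smallest integer n = 4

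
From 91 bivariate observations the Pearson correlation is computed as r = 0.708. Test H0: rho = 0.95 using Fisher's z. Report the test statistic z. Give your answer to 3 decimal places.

z_r = atanh(0.708) = 0.883162,  z_0 = atanh(0.95) = 1.831781
SE = 1/√(n−3) = 1/√88 = 0.106600
z = (z_r − z_0)/SE = (0.883162 − 1.831781) / 0.106600 = -0.948619 / 0.106600 = -8.899

-8.899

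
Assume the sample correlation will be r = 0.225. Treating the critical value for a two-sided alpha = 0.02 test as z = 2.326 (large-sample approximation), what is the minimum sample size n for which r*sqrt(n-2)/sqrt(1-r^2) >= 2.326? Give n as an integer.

r√(n−2)/√(1−r²) ≥ 2.326  ⇔  n−2 ≥ (2.326)²·(1−r²)/r²
(1−r²)/r² = (1−0.050625)/0.050625 = 18.7531
n ≥ 2 + 5.410276·18.7531 = 2 + 101.4594 = 103.4594
⌈103.4594⌉ = 104

104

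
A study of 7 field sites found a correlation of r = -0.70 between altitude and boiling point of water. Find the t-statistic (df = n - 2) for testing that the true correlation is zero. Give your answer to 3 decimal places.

-2.192

t = r·√(n−2) / √(1−r²) with r = -0.70, n = 7
  = -0.70·√5 / √(1 − 0.4900)
  = -0.70·2.236068 / 0.714143
  = -1.565248 / 0.714143 = -2.192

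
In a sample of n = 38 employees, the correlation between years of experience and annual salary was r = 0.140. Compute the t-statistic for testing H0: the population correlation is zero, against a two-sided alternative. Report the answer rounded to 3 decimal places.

t = r·√(n−2) / √(1−r²) with r = 0.140, n = 38
  = 0.140·√36 / √(1 − 0.019600)
  = 0.140·6.000000 / 0.990152
  = 0.840000 / 0.990152 = 0.848

0.848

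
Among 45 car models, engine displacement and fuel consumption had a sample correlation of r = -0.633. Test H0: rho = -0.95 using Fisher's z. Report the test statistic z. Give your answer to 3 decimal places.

z_r = atanh(-0.633) = -0.746406,  z_0 = atanh(-0.95) = -1.831781
SE = 1/√(n−3) = 1/√42 = 0.154303
z = (z_r − z_0)/SE = (-0.746406 − (-1.831781)) / 0.154303 = 1.085375 / 0.154303 = 7.034

7.034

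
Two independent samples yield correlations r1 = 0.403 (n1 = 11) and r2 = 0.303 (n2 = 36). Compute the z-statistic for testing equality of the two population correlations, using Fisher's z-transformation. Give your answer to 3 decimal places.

z1 = atanh(0.403) = 0.427225,  z2 = atanh(0.303) = 0.312820
SE = √(1/(n1−3) + 1/(n2−3)) = √(1/8 + 1/33) = √(0.1250000 + 0.0303030) = √0.1553030 = 0.394085
z = (z1 − z2)/SE = (0.427225 − 0.312820) / 0.394085 = 0.114405 / 0.394085 = 0.290

0.290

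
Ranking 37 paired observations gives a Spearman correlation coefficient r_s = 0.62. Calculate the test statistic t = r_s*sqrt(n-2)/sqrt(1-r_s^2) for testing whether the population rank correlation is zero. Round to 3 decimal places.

4.675

1 − r_s² = 1 − 0.3844 = 0.6156;  √(1−r_s²) = 0.784602
√(n−2) = √35 = 5.916080
t = r_s·√(n−2)/√(1−r_s²) = 0.62 · 5.916080 / 0.784602 = 4.675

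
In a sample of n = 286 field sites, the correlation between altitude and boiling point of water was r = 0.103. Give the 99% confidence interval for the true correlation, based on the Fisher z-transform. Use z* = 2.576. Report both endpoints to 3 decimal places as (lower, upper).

(-0.050, 0.251)

z_r = atanh(0.103) = 0.103367;  SE = 1/√(n−3) = 1/√283 = 0.059444
z-limits: 0.103367 ± 2.576·0.059444 = 0.103367 ± 0.153128 = [-0.049761, 0.256495]
ρ-limits: (tanh -0.049761, tanh 0.256495) = (-0.050, 0.251)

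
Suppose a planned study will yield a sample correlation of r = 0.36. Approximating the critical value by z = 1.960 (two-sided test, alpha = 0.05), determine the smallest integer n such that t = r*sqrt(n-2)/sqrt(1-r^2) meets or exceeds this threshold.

r√(n−2)/√(1−r²) ≥ 1.960  ⇔  n−2 ≥ (1.960)²·(1−r²)/r²
(1−r²)/r² = (1−0.1296)/0.1296 = 6.7160
n ≥ 2 + 3.8416·6.7160 = 2 + 25.8002 = 27.8002
⌈27.8002⌉ = 28

28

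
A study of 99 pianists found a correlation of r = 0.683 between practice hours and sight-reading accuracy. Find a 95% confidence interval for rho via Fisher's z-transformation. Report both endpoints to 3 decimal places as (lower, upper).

(0.561, 0.776)

z_r = atanh(0.683) = 0.834716;  SE = 1/√(n−3) = 1/√96 = 0.102062
z-limits: 0.834716 ± 1.960·0.102062 = 0.834716 ± 0.200042 = [0.634674, 1.034758]
ρ-limits: (tanh 0.634674, tanh 1.034758) = (0.561, 0.776)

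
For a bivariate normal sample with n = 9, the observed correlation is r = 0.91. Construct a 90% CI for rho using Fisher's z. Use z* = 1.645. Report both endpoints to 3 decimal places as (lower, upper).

(0.694, 0.976)

z_r = atanh(0.91) = 1.527524;  SE = 1/√(n−3) = 1/√6 = 0.408248
z-limits: 1.527524 ± 1.645·0.408248 = 1.527524 ± 0.671568 = [0.855956, 2.199092]
ρ-limits: (tanh 0.855956, tanh 2.199092) = (0.694, 0.976)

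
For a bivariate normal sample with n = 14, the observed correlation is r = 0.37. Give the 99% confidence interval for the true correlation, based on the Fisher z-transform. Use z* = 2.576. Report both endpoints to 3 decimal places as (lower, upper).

Fisher z: z_r = atanh(r) = ½·ln((1+0.37)/(1−0.37)) = 0.388423
SE(z) = 1/√(n−3) = 1/√11 = 0.301511
99% ⇒ z* = 2.576; margin = 2.576·0.301511 = 0.776692
CI on z-scale: (-0.388269, 1.165115)
Back-transform: tanh(-0.388269) = -0.369867, tanh(1.165115) = 0.822700

(-0.370, 0.823)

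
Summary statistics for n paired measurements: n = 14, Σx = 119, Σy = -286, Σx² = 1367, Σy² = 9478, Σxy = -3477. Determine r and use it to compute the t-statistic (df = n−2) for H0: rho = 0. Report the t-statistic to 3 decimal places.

Numerator: nΣxy − (Σx)(Σy) = 14·(-3477) − (119)(-286) = -14644
Denominator: √[(nΣx²−(Σx)²)(nΣy²−(Σy)²)]
  nΣx²−(Σx)² = 14·1367 − 14161 = 4977;  nΣy²−(Σy)² = 14·9478 − 81796 = 50896
  √(4977·50896) = √253309392 = 15915.6964
r = -14644 / 15915.6964 = -0.9201
t = r·√(n−2)/√(1−r²) = -0.9201·√12 / √(1−0.846584) = -3.187320 / 0.391684 = -8.137

-8.137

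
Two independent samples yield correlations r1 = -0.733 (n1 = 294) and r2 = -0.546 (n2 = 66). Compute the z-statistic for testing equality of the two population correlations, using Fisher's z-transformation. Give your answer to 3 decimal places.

-2.321

Fisher z-transforms: z1 = atanh(-0.733) = -0.935180, z2 = atanh(-0.546) = -0.612665; difference d = -0.322515
Var(d) = 1/291 + 1/63 = 0.0034364 + 0.0158730 = 0.0193094
z = d/√Var(d) = -0.322515 / √0.0193094 = -0.322515 / 0.138958 = -2.321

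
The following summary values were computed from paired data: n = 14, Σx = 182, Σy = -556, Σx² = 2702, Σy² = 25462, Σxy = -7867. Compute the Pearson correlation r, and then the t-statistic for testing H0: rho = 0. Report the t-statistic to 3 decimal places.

Numerator: nΣxy − (Σx)(Σy) = 14·(-7867) − (182)(-556) = -8946
Denominator: √[(nΣx²−(Σx)²)(nΣy²−(Σy)²)]
  nΣx²−(Σx)² = 14·2702 − 33124 = 4704;  nΣy²−(Σy)² = 14·25462 − 309136 = 47332
  √(4704·47332) = √222649728 = 14921.4519
r = -8946 / 14921.4519 = -0.5995
t = r·√(n−2)/√(1−r²) = -0.5995·√12 / √(1−0.359400) = -2.076729 / 0.800375 = -2.595

-2.595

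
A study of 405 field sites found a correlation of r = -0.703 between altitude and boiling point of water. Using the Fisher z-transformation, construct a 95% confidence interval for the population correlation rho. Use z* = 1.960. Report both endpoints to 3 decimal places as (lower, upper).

(-0.749, -0.650)

Fisher z: z_r = atanh(r) = ½·ln((1+(-0.703))/(1−(-0.703))) = -0.873207
SE(z) = 1/√(n−3) = 1/√402 = 0.049875
95% ⇒ z* = 1.960; margin = 1.960·0.049875 = 0.097755
CI on z-scale: (-0.970962, -0.775452)
Back-transform: tanh(-0.970962) = -0.749127, tanh(-0.775452) = -0.650089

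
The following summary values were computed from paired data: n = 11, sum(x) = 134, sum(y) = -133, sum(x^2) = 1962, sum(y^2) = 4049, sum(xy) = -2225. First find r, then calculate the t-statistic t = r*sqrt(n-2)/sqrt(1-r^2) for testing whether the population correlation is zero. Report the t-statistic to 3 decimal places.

Numerator: nΣxy − (Σx)(Σy) = 11·(-2225) − (134)(-133) = -6653
Denominator: √[(nΣx²−(Σx)²)(nΣy²−(Σy)²)]
  nΣx²−(Σx)² = 11·1962 − 17956 = 3626;  nΣy²−(Σy)² = 11·4049 − 17689 = 26850
  √(3626·26850) = √97358100 = 9867.0208
r = -6653 / 9867.0208 = -0.6743
t = r·√(n−2)/√(1−r²) = -0.6743·√9 / √(1−0.454680) = -2.022900 / 0.738458 = -2.739

-2.739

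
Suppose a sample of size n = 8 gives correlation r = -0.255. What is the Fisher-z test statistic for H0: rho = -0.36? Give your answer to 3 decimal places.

0.260

z_r = atanh(-0.255) = -0.260753,  z_0 = atanh(-0.36) = -0.376886
SE = 1/√(n−3) = 1/√5 = 0.447214
z = (z_r − z_0)/SE = (-0.260753 − (-0.376886)) / 0.447214 = 0.116133 / 0.447214 = 0.260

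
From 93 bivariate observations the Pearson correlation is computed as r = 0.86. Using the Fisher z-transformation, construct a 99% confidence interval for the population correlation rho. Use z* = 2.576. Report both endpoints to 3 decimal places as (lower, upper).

Fisher z: z_r = atanh(r) = ½·ln((1+0.86)/(1−0.86)) = 1.293345
SE(z) = 1/√(n−3) = 1/√90 = 0.105409
99% ⇒ z* = 2.576; margin = 2.576·0.105409 = 0.271534
CI on z-scale: (1.021811, 1.564879)
Back-transform: tanh(1.021811) = 0.770603, tanh(1.564879) = 0.916207

(0.771, 0.916)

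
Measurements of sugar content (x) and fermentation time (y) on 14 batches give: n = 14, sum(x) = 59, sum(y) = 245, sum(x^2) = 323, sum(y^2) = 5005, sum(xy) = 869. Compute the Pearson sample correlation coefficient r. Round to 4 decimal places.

S_xy = nΣxy − ΣxΣy = 14·869 − 59·245 = 12166 − 14455 = -2289
S_xx = nΣx² − (Σx)² = 14·323 − 59² = 4522 − 3481 = 1041
S_yy = nΣy² − (Σy)² = 14·5005 − 245² = 70070 − 60025 = 10045
r = S_xy / √(S_xx·S_yy) = -2289 / √(1041·10045) = -2289 / √10456845 = -2289 / 3233.7045 = -0.7079

-0.7079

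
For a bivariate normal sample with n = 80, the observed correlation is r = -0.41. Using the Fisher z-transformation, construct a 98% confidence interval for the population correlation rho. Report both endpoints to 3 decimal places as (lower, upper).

z_r = atanh(-0.41) = -0.435611;  SE = 1/√(n−3) = 1/√77 = 0.113961
z-limits: -0.435611 ± 2.326·0.113961 = -0.435611 ± 0.265073 = [-0.700684, -0.170538]
ρ-limits: (tanh -0.700684, tanh -0.170538) = (-0.605, -0.169)

(-0.605, -0.169)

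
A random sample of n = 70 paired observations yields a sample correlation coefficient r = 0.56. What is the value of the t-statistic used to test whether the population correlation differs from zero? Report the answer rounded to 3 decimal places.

t = r·√(n−2) / √(1−r²) with r = 0.56, n = 70
  = 0.56·√68 / √(1 − 0.3136)
  = 0.56·8.246211 / 0.828493
  = 4.617878 / 0.828493 = 5.574

5.574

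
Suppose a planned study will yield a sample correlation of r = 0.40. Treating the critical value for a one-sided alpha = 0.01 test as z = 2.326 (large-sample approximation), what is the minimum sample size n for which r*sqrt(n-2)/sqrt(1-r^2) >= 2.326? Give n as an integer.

31

Need r·√(n−2)/√(1−r²) ≥ 2.326
√(n−2) ≥ 2.326·√(1−0.1600) / 0.40 = 2.326·0.916515 / 0.40 = 5.3295
n−2 ≥ 28.4036  ⇒  n ≥ 30.4036
Smallest integer n = 31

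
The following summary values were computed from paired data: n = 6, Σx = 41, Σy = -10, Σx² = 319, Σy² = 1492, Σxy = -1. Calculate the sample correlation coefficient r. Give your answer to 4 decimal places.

0.2813

Numerator: nΣxy − (Σx)(Σy) = 6·(-1) − (41)(-10) = 404
Denominator: √[(nΣx²−(Σx)²)(nΣy²−(Σy)²)]
  nΣx²−(Σx)² = 6·319 − 1681 = 233;  nΣy²−(Σy)² = 6·1492 − 100 = 8852
  √(233·8852) = √2062516 = 1436.1462
r = 404 / 1436.1462 = 0.2813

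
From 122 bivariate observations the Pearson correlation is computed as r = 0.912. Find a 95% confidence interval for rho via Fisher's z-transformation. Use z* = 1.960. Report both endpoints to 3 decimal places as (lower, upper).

(0.876, 0.938)

Fisher z: z_r = atanh(r) = ½·ln((1+0.912)/(1−0.912)) = 1.539284
SE(z) = 1/√(n−3) = 1/√119 = 0.091670
95% ⇒ z* = 1.960; margin = 1.960·0.091670 = 0.179673
CI on z-scale: (1.359611, 1.718957)
Back-transform: tanh(1.359611) = 0.876303, tanh(1.718957) = 0.937737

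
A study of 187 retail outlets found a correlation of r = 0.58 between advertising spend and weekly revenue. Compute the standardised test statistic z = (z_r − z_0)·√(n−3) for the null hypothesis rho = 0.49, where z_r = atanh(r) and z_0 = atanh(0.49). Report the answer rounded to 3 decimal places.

Fisher z: atanh(0.58) = 0.662463, atanh(0.49) = 0.536060
z = (z_r − z_0)·√(n−3) = (0.662463 − 0.536060)·√184 = 0.126403 · 13.564660 = 1.715

1.715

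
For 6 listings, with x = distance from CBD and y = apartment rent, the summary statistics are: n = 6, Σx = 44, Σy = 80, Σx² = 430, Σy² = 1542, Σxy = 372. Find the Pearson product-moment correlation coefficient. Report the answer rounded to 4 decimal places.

-0.9504

Numerator: nΣxy − (Σx)(Σy) = 6·372 − (44)(80) = -1288
Denominator: √[(nΣx²−(Σx)²)(nΣy²−(Σy)²)]
  nΣx²−(Σx)² = 6·430 − 1936 = 644;  nΣy²−(Σy)² = 6·1542 − 6400 = 2852
  √(644·2852) = √1836688 = 1355.2446
r = -1288 / 1355.2446 = -0.9504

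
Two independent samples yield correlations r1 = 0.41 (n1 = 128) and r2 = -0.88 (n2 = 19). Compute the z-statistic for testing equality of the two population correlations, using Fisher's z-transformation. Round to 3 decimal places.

z1 = atanh(0.41) = 0.435611,  z2 = atanh(-0.88) = -1.375768
SE = √(1/(n1−3) + 1/(n2−3)) = √(1/125 + 1/16) = √(0.0080000 + 0.0625000) = √0.0705000 = 0.265518
z = (z1 − z2)/SE = (0.435611 − (-1.375768)) / 0.265518 = 1.811379 / 0.265518 = 6.822

6.822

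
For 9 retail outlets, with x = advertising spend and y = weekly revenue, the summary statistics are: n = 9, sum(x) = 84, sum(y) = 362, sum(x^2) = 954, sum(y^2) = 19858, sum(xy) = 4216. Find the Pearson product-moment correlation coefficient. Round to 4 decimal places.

Numerator: nΣxy − (Σx)(Σy) = 9·4216 − (84)(362) = 7536
Denominator: √[(nΣx²−(Σx)²)(nΣy²−(Σy)²)]
  nΣx²−(Σx)² = 9·954 − 7056 = 1530;  nΣy²−(Σy)² = 9·19858 − 131044 = 47678
  √(1530·47678) = √72947340 = 8540.9215
r = 7536 / 8540.9215 = 0.8823

0.8823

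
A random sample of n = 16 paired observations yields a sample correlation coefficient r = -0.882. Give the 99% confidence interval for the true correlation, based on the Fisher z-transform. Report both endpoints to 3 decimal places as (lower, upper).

(-0.970, -0.585)

Fisher z: z_r = atanh(r) = ½·ln((1+(-0.882))/(1−(-0.882))) = -1.384703
SE(z) = 1/√(n−3) = 1/√13 = 0.277350
99% ⇒ z* = 2.576; margin = 2.576·0.277350 = 0.714454
CI on z-scale: (-2.099157, -0.670249)
Back-transform: tanh(-2.099157) = -0.970403, tanh(-0.670249) = -0.585144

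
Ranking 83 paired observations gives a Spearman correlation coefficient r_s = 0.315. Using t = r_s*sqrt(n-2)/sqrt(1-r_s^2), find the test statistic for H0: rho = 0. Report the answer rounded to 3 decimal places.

2.987

1 − r_s² = 1 − 0.099225 = 0.900775;  √(1−r_s²) = 0.949092
√(n−2) = √81 = 9.000000
t = r_s·√(n−2)/√(1−r_s²) = 0.315 · 9.000000 / 0.949092 = 2.987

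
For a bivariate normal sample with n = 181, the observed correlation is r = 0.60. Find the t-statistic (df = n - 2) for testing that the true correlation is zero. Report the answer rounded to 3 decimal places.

10.034

t = r·√(n−2) / √(1−r²) with r = 0.60, n = 181
  = 0.60·√179 / √(1 − 0.3600)
  = 0.60·13.379088 / 0.800000
  = 8.027453 / 0.800000 = 10.034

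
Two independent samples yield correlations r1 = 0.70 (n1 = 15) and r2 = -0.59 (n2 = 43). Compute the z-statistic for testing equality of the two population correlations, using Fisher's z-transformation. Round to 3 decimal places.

Fisher z-transforms: z1 = atanh(0.70) = 0.867301, z2 = atanh(-0.59) = -0.677666; difference d = 1.544967
Var(d) = 1/12 + 1/40 = 0.0833333 + 0.0250000 = 0.1083333
z = d/√Var(d) = 1.544967 / √0.1083333 = 1.544967 / 0.329140 = 4.694

4.694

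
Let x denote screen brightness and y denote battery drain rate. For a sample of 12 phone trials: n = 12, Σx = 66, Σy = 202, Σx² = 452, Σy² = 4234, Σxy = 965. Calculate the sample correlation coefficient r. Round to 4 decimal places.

-0.5360

S_xy = nΣxy − ΣxΣy = 12·965 − 66·202 = 11580 − 13332 = -1752
S_xx = nΣx² − (Σx)² = 12·452 − 66² = 5424 − 4356 = 1068
S_yy = nΣy² − (Σy)² = 12·4234 − 202² = 50808 − 40804 = 10004
r = S_xy / √(S_xx·S_yy) = -1752 / √(1068·10004) = -1752 / √10684272 = -1752 / 3268.6805 = -0.5360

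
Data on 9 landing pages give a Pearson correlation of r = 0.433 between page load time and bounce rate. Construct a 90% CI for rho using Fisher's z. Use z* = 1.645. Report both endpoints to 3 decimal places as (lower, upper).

(-0.205, 0.813)

z_r = atanh(0.433) = 0.463583;  SE = 1/√(n−3) = 1/√6 = 0.408248
z-limits: 0.463583 ± 1.645·0.408248 = 0.463583 ± 0.671568 = [-0.207985, 1.135151]
ρ-limits: (tanh -0.207985, tanh 1.135151) = (-0.205, 0.813)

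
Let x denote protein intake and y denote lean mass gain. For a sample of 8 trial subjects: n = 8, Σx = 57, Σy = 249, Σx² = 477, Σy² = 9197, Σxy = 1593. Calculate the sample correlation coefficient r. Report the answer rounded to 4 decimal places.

-0.5656

S_xy = nΣxy − ΣxΣy = 8·1593 − 57·249 = 12744 − 14193 = -1449
S_xx = nΣx² − (Σx)² = 8·477 − 57² = 3816 − 3249 = 567
S_yy = nΣy² − (Σy)² = 8·9197 − 249² = 73576 − 62001 = 11575
r = S_xy / √(S_xx·S_yy) = -1449 / √(567·11575) = -1449 / √6563025 = -1449 / 2561.8402 = -0.5656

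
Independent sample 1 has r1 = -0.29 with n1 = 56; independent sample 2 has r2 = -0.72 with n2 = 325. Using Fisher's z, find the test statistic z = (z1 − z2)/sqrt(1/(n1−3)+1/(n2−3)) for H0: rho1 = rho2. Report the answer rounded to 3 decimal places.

4.109

z1 = atanh(-0.29) = -0.298566,  z2 = atanh(-0.72) = -0.907645
SE = √(1/(n1−3) + 1/(n2−3)) = √(1/53 + 1/322) = √(0.0188679 + 0.0031056) = √0.0219735 = 0.148235
z = (z1 − z2)/SE = (-0.298566 − (-0.907645)) / 0.148235 = 0.609079 / 0.148235 = 4.109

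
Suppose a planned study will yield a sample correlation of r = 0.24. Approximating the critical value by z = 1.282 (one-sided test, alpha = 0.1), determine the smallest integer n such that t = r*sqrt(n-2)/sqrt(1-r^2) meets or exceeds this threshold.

29

Need r·√(n−2)/√(1−r²) ≥ 1.282
√(n−2) ≥ 1.282·√(1−0.0576) / 0.24 = 1.282·0.970773 / 0.24 = 5.1855
n−2 ≥ 26.8894  ⇒  n ≥ 28.8894
Smallest integer n = 29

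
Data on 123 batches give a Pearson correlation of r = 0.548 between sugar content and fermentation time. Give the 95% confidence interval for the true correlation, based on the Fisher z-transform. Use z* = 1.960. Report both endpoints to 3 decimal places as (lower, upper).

Fisher z: z_r = atanh(r) = ½·ln((1+0.548)/(1−0.548)) = 0.615518
SE(z) = 1/√(n−3) = 1/√120 = 0.091287
95% ⇒ z* = 1.960; margin = 1.960·0.091287 = 0.178923
CI on z-scale: (0.436595, 0.794441)
Back-transform: tanh(0.436595) = 0.410818, tanh(0.794441) = 0.660918

(0.411, 0.661)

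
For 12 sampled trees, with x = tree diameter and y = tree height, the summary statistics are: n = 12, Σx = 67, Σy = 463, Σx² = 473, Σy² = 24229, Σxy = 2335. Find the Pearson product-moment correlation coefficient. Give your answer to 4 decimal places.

S_xy = nΣxy − ΣxΣy = 12·2335 − 67·463 = 28020 − 31021 = -3001
S_xx = nΣx² − (Σx)² = 12·473 − 67² = 5676 − 4489 = 1187
S_yy = nΣy² − (Σy)² = 12·24229 − 463² = 290748 − 214369 = 76379
r = S_xy / √(S_xx·S_yy) = -3001 / √(1187·76379) = -3001 / √90661873 = -3001 / 9521.6529 = -0.3152

-0.3152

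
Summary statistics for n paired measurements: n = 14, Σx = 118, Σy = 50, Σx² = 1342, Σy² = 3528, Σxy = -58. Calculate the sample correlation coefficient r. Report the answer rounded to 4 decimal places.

-0.4444

Numerator: nΣxy − (Σx)(Σy) = 14·(-58) − (118)(50) = -6712
Denominator: √[(nΣx²−(Σx)²)(nΣy²−(Σy)²)]
  nΣx²−(Σx)² = 14·1342 − 13924 = 4864;  nΣy²−(Σy)² = 14·3528 − 2500 = 46892
  √(4864·46892) = √228082688 = 15102.4067
r = -6712 / 15102.4067 = -0.4444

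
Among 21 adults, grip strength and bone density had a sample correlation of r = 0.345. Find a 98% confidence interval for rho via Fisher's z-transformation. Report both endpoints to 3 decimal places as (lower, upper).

(-0.186, 0.720)

Fisher z: z_r = atanh(r) = ½·ln((1+0.345)/(1−0.345)) = 0.359757
SE(z) = 1/√(n−3) = 1/√18 = 0.235702
98% ⇒ z* = 2.326; margin = 2.326·0.235702 = 0.548243
CI on z-scale: (-0.188486, 0.908000)
Back-transform: tanh(-0.188486) = -0.186285, tanh(0.908000) = 0.720171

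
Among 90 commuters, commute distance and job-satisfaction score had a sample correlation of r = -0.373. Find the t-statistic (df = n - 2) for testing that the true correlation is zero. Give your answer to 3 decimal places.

-3.771

t = r·√(n−2) / √(1−r²) with r = -0.373, n = 90
  = -0.373·√88 / √(1 − 0.139129)
  = -0.373·9.380832 / 0.927831
  = -3.499050 / 0.927831 = -3.771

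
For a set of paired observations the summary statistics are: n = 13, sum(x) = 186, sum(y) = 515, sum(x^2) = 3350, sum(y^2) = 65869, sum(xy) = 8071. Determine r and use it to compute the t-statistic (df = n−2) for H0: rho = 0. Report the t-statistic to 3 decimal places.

0.420

S_xy = nΣxy − ΣxΣy = 13·8071 − 186·515 = 104923 − 95790 = 9133
S_xx = nΣx² − (Σx)² = 13·3350 − 186² = 43550 − 34596 = 8954
S_yy = nΣy² − (Σy)² = 13·65869 − 515² = 856297 − 265225 = 591072
r = S_xy / √(S_xx·S_yy) = 9133 / √(8954·591072) = 9133 / √5292458688 = 9133 / 72749.2865 = 0.1255
t = r·√(n−2)/√(1−r²) = 0.1255·√11 / √(1−0.015750) = 0.416236 / 0.992094 = 0.420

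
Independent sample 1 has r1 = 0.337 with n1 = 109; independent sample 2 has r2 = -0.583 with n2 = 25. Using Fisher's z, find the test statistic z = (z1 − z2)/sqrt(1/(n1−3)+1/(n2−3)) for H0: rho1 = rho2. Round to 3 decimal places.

4.344

Fisher z-transforms: z1 = atanh(0.337) = 0.350704, z2 = atanh(-0.583) = -0.666995; difference d = 1.017699
Var(d) = 1/106 + 1/22 = 0.0094340 + 0.0454545 = 0.0548885
z = d/√Var(d) = 1.017699 / √0.0548885 = 1.017699 / 0.234283 = 4.344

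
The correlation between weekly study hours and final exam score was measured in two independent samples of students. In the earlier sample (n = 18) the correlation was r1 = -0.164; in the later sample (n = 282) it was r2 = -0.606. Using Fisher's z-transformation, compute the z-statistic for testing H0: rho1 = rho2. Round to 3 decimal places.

z1 = atanh(-0.164) = -0.165495,  z2 = atanh(-0.606) = -0.702575
SE = √(1/(n1−3) + 1/(n2−3)) = √(1/15 + 1/279) = √(0.0666667 + 0.0035842) = √0.0702509 = 0.265049
z = (z1 − z2)/SE = (-0.165495 − (-0.702575)) / 0.265049 = 0.537080 / 0.265049 = 2.026

2.026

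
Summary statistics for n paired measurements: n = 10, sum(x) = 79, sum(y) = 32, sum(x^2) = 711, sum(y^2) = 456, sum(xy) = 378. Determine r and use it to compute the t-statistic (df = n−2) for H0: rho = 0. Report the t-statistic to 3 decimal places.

2.886

S_xy = nΣxy − ΣxΣy = 10·378 − 79·32 = 3780 − 2528 = 1252
S_xx = nΣx² − (Σx)² = 10·711 − 79² = 7110 − 6241 = 869
S_yy = nΣy² − (Σy)² = 10·456 − 32² = 4560 − 1024 = 3536
r = S_xy / √(S_xx·S_yy) = 1252 / √(869·3536) = 1252 / √3072784 = 1252 / 1752.9358 = 0.7142
t = r·√(n−2)/√(1−r²) = 0.7142·√8 / √(1−0.510082) = 2.020063 / 0.699941 = 2.886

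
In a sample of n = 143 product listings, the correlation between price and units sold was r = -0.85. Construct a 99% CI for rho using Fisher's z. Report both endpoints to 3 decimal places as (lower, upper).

(-0.900, -0.777)

z_r = atanh(-0.85) = -1.256153;  SE = 1/√(n−3) = 1/√140 = 0.084515
z-limits: -1.256153 ± 2.576·0.084515 = -1.256153 ± 0.217711 = [-1.473864, -1.038442]
ρ-limits: (tanh -1.473864, tanh -1.038442) = (-0.900, -0.777)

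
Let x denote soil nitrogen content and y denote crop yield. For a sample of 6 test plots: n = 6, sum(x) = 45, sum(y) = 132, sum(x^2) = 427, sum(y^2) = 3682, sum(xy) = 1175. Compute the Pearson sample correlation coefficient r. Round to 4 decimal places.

0.7011

S_xy = nΣxy − ΣxΣy = 6·1175 − 45·132 = 7050 − 5940 = 1110
S_xx = nΣx² − (Σx)² = 6·427 − 45² = 2562 − 2025 = 537
S_yy = nΣy² − (Σy)² = 6·3682 − 132² = 22092 − 17424 = 4668
r = S_xy / √(S_xx·S_yy) = 1110 / √(537·4668) = 1110 / √2506716 = 1110 / 1583.2612 = 0.7011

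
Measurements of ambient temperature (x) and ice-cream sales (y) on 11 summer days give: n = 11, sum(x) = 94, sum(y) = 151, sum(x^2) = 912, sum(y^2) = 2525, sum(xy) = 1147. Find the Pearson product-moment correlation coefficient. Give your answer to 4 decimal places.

Numerator: nΣxy − (Σx)(Σy) = 11·1147 − (94)(151) = -1577
Denominator: √[(nΣx²−(Σx)²)(nΣy²−(Σy)²)]
  nΣx²−(Σx)² = 11·912 − 8836 = 1196;  nΣy²−(Σy)² = 11·2525 − 22801 = 4974
  √(1196·4974) = √5948904 = 2439.0375
r = -1577 / 2439.0375 = -0.6466

-0.6466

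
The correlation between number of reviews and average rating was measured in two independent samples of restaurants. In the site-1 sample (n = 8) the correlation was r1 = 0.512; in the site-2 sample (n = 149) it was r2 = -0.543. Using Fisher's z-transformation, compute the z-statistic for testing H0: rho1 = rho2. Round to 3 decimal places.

2.581

z1 = atanh(0.512) = 0.565437,  z2 = atanh(-0.543) = -0.608400
SE = √(1/(n1−3) + 1/(n2−3)) = √(1/5 + 1/146) = √(0.2000000 + 0.0068493) = √0.2068493 = 0.454807
z = (z1 − z2)/SE = (0.565437 − (-0.608400)) / 0.454807 = 1.173837 / 0.454807 = 2.581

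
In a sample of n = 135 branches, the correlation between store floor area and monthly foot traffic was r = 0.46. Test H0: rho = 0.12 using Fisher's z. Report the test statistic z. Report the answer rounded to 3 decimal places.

4.328

z_r = atanh(0.46) = 0.497311,  z_0 = atanh(0.12) = 0.120581
SE = 1/√(n−3) = 1/√132 = 0.087039
z = (z_r − z_0)/SE = (0.497311 − 0.120581) / 0.087039 = 0.376730 / 0.087039 = 4.328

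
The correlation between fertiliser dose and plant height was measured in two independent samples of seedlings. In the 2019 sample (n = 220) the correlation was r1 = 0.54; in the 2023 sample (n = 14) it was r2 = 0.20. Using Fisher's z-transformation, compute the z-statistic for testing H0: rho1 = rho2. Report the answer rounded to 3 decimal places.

Fisher z-transforms: z1 = atanh(0.54) = 0.604156, z2 = atanh(0.20) = 0.202733; difference d = 0.401423
Var(d) = 1/217 + 1/11 = 0.0046083 + 0.0909091 = 0.0955174
z = d/√Var(d) = 0.401423 / √0.0955174 = 0.401423 / 0.309059 = 1.299

1.299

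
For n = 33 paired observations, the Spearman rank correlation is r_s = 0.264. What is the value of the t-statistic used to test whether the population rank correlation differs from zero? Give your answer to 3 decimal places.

1 − r_s² = 1 − 0.069696 = 0.930304;  √(1−r_s²) = 0.964523
√(n−2) = √31 = 5.567764
t = r_s·√(n−2)/√(1−r_s²) = 0.264 · 5.567764 / 0.964523 = 1.524

1.524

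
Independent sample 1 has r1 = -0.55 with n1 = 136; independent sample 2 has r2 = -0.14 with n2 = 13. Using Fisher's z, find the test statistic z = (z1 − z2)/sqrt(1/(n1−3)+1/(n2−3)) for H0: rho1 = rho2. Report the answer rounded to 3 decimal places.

z1 = atanh(-0.55) = -0.618381,  z2 = atanh(-0.14) = -0.140926
SE = √(1/(n1−3) + 1/(n2−3)) = √(1/133 + 1/10) = √(0.0075188 + 0.1000000) = √0.1075188 = 0.327901
z = (z1 − z2)/SE = (-0.618381 − (-0.140926)) / 0.327901 = -0.477455 / 0.327901 = -1.456

-1.456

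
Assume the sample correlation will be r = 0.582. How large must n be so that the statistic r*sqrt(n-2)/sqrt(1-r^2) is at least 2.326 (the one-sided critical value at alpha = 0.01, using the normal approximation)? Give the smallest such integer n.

r√(n−2)/√(1−r²) ≥ 2.326  ⇔  n−2 ≥ (2.326)²·(1−r²)/r²
(1−r²)/r² = (1−0.338724)/0.338724 = 1.9523
n ≥ 2 + 5.410276·1.9523 = 2 + 10.5625 = 12.5625
⌈12.5625⌉ = 13

13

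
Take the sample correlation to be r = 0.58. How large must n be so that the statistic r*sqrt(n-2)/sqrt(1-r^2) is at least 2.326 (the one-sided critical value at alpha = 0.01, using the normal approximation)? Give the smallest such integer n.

13

r√(n−2)/√(1−r²) ≥ 2.326  ⇔  n−2 ≥ (2.326)²·(1−r²)/r²
(1−r²)/r² = (1−0.3364)/0.3364 = 1.9727
n ≥ 2 + 5.410276·1.9727 = 2 + 10.6729 = 12.6729
⌈12.6729⌉ = 13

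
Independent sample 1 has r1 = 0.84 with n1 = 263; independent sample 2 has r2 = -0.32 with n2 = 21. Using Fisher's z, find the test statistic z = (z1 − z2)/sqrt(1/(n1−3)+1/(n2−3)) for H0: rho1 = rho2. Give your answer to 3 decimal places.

z1 = atanh(0.84) = 1.221174,  z2 = atanh(-0.32) = -0.331647
SE = √(1/(n1−3) + 1/(n2−3)) = √(1/260 + 1/18) = √(0.0038462 + 0.0555556) = √0.0594018 = 0.243725
z = (z1 − z2)/SE = (1.221174 − (-0.331647)) / 0.243725 = 1.552821 / 0.243725 = 6.371

6.371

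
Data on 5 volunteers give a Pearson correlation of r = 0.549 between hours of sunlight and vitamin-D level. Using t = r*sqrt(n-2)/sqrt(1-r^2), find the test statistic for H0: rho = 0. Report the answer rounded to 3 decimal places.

1 − r² = 1 − 0.301401 = 0.698599;  √(1−r²) = 0.835822
√(n−2) = √3 = 1.732051
t = r·√(n−2)/√(1−r²) = 0.549 · 1.732051 / 0.835822 = 1.138

1.138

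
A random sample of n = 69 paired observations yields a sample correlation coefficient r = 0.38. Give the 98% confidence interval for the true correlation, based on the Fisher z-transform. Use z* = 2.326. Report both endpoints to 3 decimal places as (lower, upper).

(0.113, 0.596)

Fisher z: z_r = atanh(r) = ½·ln((1+0.38)/(1−0.38)) = 0.400060
SE(z) = 1/√(n−3) = 1/√66 = 0.123091
98% ⇒ z* = 2.326; margin = 2.326·0.123091 = 0.286310
CI on z-scale: (0.113750, 0.686370)
Back-transform: tanh(0.113750) = 0.113262, tanh(0.686370) = 0.595645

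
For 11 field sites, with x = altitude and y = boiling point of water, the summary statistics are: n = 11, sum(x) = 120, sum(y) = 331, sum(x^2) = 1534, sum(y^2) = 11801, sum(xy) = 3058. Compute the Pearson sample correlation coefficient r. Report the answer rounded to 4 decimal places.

-0.8593

Numerator: nΣxy − (Σx)(Σy) = 11·3058 − (120)(331) = -6082
Denominator: √[(nΣx²−(Σx)²)(nΣy²−(Σy)²)]
  nΣx²−(Σx)² = 11·1534 − 14400 = 2474;  nΣy²−(Σy)² = 11·11801 − 109561 = 20250
  √(2474·20250) = √50098500 = 7078.0294
r = -6082 / 7078.0294 = -0.8593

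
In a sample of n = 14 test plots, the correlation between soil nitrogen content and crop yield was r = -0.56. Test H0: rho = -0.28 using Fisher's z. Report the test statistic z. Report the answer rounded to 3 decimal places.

Fisher z: atanh(-0.56) = -0.632833, atanh(-0.28) = -0.287682
z = (z_r − z_0)·√(n−3) = (-0.632833 − (-0.287682))·√11 = -0.345151 · 3.316625 = -1.145

-1.145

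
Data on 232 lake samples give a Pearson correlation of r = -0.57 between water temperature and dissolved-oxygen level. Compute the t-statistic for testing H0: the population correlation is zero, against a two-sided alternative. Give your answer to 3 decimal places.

-10.521

1 − r² = 1 − 0.3249 = 0.6751;  √(1−r²) = 0.821645
√(n−2) = √230 = 15.165751
t = r·√(n−2)/√(1−r²) = -0.57 · 15.165751 / 0.821645 = -10.521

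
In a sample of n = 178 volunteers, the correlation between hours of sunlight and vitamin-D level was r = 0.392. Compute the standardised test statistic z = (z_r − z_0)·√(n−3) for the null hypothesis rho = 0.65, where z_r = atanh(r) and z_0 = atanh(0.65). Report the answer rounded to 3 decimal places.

-4.777

z_r = atanh(0.392) = 0.414161,  z_0 = atanh(0.65) = 0.775299
SE = 1/√(n−3) = 1/√175 = 0.075593
z = (z_r − z_0)/SE = (0.414161 − 0.775299) / 0.075593 = -0.361138 / 0.075593 = -4.777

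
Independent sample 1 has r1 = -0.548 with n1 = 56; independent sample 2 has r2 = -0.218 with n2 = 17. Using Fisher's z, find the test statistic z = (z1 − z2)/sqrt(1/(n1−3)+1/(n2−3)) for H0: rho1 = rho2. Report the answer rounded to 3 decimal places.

Fisher z-transforms: z1 = atanh(-0.548) = -0.615518, z2 = atanh(-0.218) = -0.221555; difference d = -0.393963
Var(d) = 1/53 + 1/14 = 0.0188679 + 0.0714286 = 0.0902965
z = d/√Var(d) = -0.393963 / √0.0902965 = -0.393963 / 0.300494 = -1.311

-1.311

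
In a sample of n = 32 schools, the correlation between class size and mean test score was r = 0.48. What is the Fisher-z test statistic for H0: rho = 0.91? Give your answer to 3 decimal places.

Fisher z: atanh(0.48) = 0.522984, atanh(0.91) = 1.527524
z = (z_r − z_0)·√(n−3) = (0.522984 − 1.527524)·√29 = -1.004540 · 5.385165 = -5.410

-5.410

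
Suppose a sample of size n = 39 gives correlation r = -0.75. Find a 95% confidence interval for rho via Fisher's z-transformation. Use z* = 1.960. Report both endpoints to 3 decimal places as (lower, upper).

(-0.862, -0.569)

z_r = atanh(-0.75) = -0.972955;  SE = 1/√(n−3) = 1/√36 = 0.166667
z-limits: -0.972955 ± 1.960·0.166667 = -0.972955 ± 0.326667 = [-1.299622, -0.646288]
ρ-limits: (tanh -1.299622, tanh -0.646288) = (-0.862, -0.569)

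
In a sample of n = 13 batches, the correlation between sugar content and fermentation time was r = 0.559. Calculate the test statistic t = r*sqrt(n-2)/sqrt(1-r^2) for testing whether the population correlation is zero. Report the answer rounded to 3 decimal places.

2.236

t = r·√(n−2) / √(1−r²) with r = 0.559, n = 13
  = 0.559·√11 / √(1 − 0.312481)
  = 0.559·3.316625 / 0.829168
  = 1.853993 / 0.829168 = 2.236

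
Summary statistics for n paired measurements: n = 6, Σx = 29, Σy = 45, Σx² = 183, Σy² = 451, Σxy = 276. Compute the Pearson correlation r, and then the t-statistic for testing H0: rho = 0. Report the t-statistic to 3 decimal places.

S_xy = nΣxy − ΣxΣy = 6·276 − 29·45 = 1656 − 1305 = 351
S_xx = nΣx² − (Σx)² = 6·183 − 29² = 1098 − 841 = 257
S_yy = nΣy² − (Σy)² = 6·451 − 45² = 2706 − 2025 = 681
r = S_xy / √(S_xx·S_yy) = 351 / √(257·681) = 351 / √175017 = 351 / 418.3503 = 0.8390
t = r·√(n−2)/√(1−r²) = 0.8390·√4 / √(1−0.703921) = 1.678000 / 0.544131 = 3.084

3.084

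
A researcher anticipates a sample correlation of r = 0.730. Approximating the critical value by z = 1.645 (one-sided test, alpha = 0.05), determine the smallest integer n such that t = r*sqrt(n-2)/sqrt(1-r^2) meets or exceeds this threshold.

5

r√(n−2)/√(1−r²) ≥ 1.645  ⇔  n−2 ≥ (1.645)²·(1−r²)/r²
(1−r²)/r² = (1−0.532900)/0.532900 = 0.8765
n ≥ 2 + 2.706025·0.8765 = 2 + 2.3718 = 4.3718
⌈4.3718⌉ = 5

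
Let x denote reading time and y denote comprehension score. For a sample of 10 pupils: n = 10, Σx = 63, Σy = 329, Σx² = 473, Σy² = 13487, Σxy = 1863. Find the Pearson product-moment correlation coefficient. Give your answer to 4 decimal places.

-0.4658

Numerator: nΣxy − (Σx)(Σy) = 10·1863 − (63)(329) = -2097
Denominator: √[(nΣx²−(Σx)²)(nΣy²−(Σy)²)]
  nΣx²−(Σx)² = 10·473 − 3969 = 761;  nΣy²−(Σy)² = 10·13487 − 108241 = 26629
  √(761·26629) = √20264669 = 4501.6296
r = -2097 / 4501.6296 = -0.4658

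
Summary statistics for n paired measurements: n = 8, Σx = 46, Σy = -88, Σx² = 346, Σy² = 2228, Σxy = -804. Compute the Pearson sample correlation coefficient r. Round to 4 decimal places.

-0.9299

Numerator: nΣxy − (Σx)(Σy) = 8·(-804) − (46)(-88) = -2384
Denominator: √[(nΣx²−(Σx)²)(nΣy²−(Σy)²)]
  nΣx²−(Σx)² = 8·346 − 2116 = 652;  nΣy²−(Σy)² = 8·2228 − 7744 = 10080
  √(652·10080) = √6572160 = 2563.6224
r = -2384 / 2563.6224 = -0.9299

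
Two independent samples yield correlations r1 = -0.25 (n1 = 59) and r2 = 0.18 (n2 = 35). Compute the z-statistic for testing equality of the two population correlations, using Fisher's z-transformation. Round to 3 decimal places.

Fisher z-transforms: z1 = atanh(-0.25) = -0.255413, z2 = atanh(0.18) = 0.181983; difference d = -0.437396
Var(d) = 1/56 + 1/32 = 0.0178571 + 0.0312500 = 0.0491071
z = d/√Var(d) = -0.437396 / √0.0491071 = -0.437396 / 0.221601 = -1.974

-1.974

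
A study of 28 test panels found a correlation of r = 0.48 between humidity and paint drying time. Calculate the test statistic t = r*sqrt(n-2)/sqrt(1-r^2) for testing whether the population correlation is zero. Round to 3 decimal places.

2.790

t = r·√(n−2) / √(1−r²) with r = 0.48, n = 28
  = 0.48·√26 / √(1 − 0.2304)
  = 0.48·5.099020 / 0.877268
  = 2.447530 / 0.877268 = 2.790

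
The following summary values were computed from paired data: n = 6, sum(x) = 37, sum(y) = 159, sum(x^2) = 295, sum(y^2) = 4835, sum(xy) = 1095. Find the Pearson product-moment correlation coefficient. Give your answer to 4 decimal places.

Numerator: nΣxy − (Σx)(Σy) = 6·1095 − (37)(159) = 687
Denominator: √[(nΣx²−(Σx)²)(nΣy²−(Σy)²)]
  nΣx²−(Σx)² = 6·295 − 1369 = 401;  nΣy²−(Σy)² = 6·4835 − 25281 = 3729
  √(401·3729) = √1495329 = 1222.8365
r = 687 / 1222.8365 = 0.5618

0.5618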